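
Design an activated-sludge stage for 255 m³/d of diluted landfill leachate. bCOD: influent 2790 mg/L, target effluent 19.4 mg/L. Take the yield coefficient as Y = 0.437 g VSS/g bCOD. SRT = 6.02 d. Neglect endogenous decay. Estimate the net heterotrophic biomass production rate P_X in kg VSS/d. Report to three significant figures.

P_X ≈ 309 kg VSS/d

With endogenous decay neglected, the observed yield equals the true yield: Y_obs = Y = 0.437 g VSS/g bCOD.
ΔS = 2790 − 19.4 = 2771 mg/L, so the substrate removal rate is 255 × 2771/1000 = 706.5 kg bCOD/d.
So the net sludge growth is P_X = 0.4370 × 706.5 = 308.7 kg VSS/d.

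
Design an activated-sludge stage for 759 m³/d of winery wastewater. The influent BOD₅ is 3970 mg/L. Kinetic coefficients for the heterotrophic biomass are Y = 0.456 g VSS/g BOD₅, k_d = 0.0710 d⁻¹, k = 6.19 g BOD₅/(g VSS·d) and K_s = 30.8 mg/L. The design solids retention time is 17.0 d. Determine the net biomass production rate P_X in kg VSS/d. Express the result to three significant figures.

From the Monod/SRT balance for a CMAS, S = K_s·(1+k_d θ_c)/[θ_c·(Y k − k_d) − 1] = 30.8 × (1 + 0.0710 × 17.0) / [17.0 × (0.456 × 6.19 − 0.0710) − 1] = 67.98 / 45.78 = 1.485 mg/L.
Observed yield with endogenous decay: Y_obs = Y / (1 + k_d·θ_c) = 0.456 / (1 + 0.0710 × 17.0) = 0.456 / 2.207 = 0.2066 g VSS/g BOD₅.
ΔS = 3970 − 1.48 = 3969 mg/L, so the substrate removal rate is 759 × 3969/1000 = 3012 kg BOD₅/d.
Net biomass production P_X = Y_obs × Q·(S₀ − S) = 0.2066 × 3012 = 622.3 kg VSS/d.

P_X ≈ 622 kg VSS/d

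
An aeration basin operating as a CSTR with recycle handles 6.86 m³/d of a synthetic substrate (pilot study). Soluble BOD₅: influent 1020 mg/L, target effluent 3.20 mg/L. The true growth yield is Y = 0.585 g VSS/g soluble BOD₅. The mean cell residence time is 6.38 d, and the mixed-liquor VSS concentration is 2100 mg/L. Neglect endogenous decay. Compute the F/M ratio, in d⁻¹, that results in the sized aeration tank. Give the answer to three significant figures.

F/M ≈ 0.269 d⁻¹

With k_d = 0 the design equation reduces to V = Y Q (S₀−S) θ_c / X = 0.585 × 6.86 × (1020 − 3.20) × 6.38 / 2100 = 12.40 m³.
F/M = Q·S₀ / (V·X) = 6.86 × 1020 / (12.40 × 2100) = 0.2688 g soluble BOD₅·(g VSS·d)⁻¹.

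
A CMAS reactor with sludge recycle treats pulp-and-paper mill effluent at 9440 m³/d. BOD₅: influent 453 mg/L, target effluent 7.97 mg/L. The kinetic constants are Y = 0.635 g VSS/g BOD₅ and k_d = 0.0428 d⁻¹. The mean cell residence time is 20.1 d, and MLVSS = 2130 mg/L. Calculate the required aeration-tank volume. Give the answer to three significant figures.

Rearranging the biomass balance for a CMAS with decay, V = Y·Q·ΔS·θ_c / [X·(1+k_d θ_c)] = 0.635 × 9440 × (453 − 7.97) × 20.1 / [2130 × (1 + 0.0428 × 20.1)] = 5.36×10^7 / 3962 = 13532 m³.

V ≈ 13500 m³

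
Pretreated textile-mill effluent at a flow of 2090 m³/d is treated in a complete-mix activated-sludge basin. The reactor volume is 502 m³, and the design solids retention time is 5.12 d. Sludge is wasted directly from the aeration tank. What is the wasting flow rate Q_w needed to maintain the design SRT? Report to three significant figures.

Q_w ≈ 98.0 m³/d

For wasting at MLVSS concentration, Q_w = V/θ_c = 502.0/5.12 = 98.05 m³/d.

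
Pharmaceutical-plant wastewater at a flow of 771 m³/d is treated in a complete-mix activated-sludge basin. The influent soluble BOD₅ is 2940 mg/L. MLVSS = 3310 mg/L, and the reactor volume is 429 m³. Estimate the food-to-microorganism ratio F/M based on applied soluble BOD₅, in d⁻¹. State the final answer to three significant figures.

F/M ≈ 1.60 d⁻¹

F/M = Q·S₀ / (V·X) = 771 × 2940 / (429.0 × 3310) = 1.596 g soluble BOD₅·(g VSS·d)⁻¹.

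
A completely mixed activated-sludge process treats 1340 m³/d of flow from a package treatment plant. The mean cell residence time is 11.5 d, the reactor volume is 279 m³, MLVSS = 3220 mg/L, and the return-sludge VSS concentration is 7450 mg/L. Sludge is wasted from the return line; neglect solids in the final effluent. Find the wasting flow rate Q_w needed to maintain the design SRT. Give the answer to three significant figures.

Q_w ≈ 10.5 m³/d

Q_w = (V·X)/(θ_c X_r) = 279.0 × 3220 / (11.5 × 7450) = 10.49 m³/d.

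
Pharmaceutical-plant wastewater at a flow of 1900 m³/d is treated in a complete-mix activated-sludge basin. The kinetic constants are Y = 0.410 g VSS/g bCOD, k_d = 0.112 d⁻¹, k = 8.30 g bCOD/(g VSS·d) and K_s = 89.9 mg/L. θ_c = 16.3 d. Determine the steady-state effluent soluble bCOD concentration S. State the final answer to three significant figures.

S ≈ 4.83 mg/L

From the Monod/SRT balance for a CMAS, S = K_s·(1+k_d θ_c)/[θ_c·(Y k − k_d) − 1] = 89.9 × (1 + 0.112 × 16.3) / [16.3 × (0.410 × 8.30 − 0.112) − 1] = 254.0 / 52.64 = 4.825 mg/L.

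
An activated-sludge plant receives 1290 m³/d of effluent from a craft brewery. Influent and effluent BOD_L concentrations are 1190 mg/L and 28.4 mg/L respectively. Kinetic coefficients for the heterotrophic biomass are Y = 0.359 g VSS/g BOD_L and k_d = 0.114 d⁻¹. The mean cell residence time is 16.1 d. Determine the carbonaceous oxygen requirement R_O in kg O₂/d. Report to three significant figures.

Observed yield with endogenous decay: Y_obs = Y / (1 + k_d·θ_c) = 0.359 / (1 + 0.114 × 16.1) = 0.359 / 2.835 = 0.1266 g VSS/g BOD_L.
ΔS = 1190 − 28.4 = 1162 mg/L, so the substrate removal rate is 1290 × 1162/1000 = 1498 kg BOD_L/d.
Biomass synthesised: P_X = Y_obs × 1498 = 189.7 kg VSS/d.
R_O = Q·(S₀ − S) − 1.42·P_X = 1498 − 1.42 × 189.7 = 1229 kg O₂/d.

R_O ≈ 1230 kg O₂/d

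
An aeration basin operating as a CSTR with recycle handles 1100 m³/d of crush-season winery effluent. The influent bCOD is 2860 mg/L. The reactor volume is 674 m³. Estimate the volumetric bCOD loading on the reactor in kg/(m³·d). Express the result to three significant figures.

Applied bCOD load per unit volume = Q·S₀/V = (1100 × 2860/1000)/674.0 = 4.668 kg bCOD·m⁻³·d⁻¹.

L_v ≈ 4.67 kg bCOD/(m³·d)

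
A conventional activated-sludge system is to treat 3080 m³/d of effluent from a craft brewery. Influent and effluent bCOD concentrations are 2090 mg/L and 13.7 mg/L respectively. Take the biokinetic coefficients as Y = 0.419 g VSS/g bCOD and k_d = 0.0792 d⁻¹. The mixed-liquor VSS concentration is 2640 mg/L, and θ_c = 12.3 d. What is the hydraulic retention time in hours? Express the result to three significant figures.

τ ≈ 49.3 h

Steady-state biomass mass balance: V·X·(1 + k_d·θ_c) = Y·Q·(S₀ − S)·θ_c, so V = 0.419 × 3080 × (2090 − 13.7) × 12.3 / [2640 × (1 + 0.0792 × 12.3)] = 3.3×10^7 / 5212 = 6324 m³.
HRT = V/Q = 6324 m³ / 3080 m³·d⁻¹ = 2.053 d × 24 = 49.28 h.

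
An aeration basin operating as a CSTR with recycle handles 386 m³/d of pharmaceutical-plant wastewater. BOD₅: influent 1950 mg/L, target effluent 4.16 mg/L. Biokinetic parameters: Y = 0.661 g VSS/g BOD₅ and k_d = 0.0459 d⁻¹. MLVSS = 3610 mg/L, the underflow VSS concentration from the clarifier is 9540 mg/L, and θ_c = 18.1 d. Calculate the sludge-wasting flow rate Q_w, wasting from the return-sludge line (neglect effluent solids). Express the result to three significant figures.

From the SRT design equation V = Y Q (S₀−S) θ_c / [X (1 + k_d θ_c)] = 0.661 × 386 × (1950 − 4.16) × 18.1 / [3610 × (1 + 0.0459 × 18.1)] = 8.99×10^6 / 6609 = 1360 m³.
θ_c = V·X/(Q_w·X_r) when wasting from the recycle, so Q_w = V·X/(θ_c·X_r) = 1360 × 3610 / (18.1 × 9540) = 28.43 m³/d.

Q_w ≈ 28.4 m³/d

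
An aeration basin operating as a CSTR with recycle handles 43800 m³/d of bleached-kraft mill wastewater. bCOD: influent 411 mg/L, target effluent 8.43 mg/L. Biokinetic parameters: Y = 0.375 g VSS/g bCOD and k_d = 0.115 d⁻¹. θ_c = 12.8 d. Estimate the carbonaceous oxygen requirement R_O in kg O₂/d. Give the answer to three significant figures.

R_O ≈ 13800 kg O₂/d

Observed yield with endogenous decay: Y_obs = Y / (1 + k_d·θ_c) = 0.375 / (1 + 0.115 × 12.8) = 0.375 / 2.472 = 0.1517 g VSS/g bCOD.
Substrate removed = Q·(S₀ − S) = 43800 m³/d × (411 − 8.43) g/m³ = 1.76×10^7 g/d = 17633 kg/d.
Net sludge production P_X = 0.1517 × 17633 = 2675 kg VSS/d.
R_O = Q·ΔS − 1.42 P_X = 17633 − 3798 = 13834 kg O₂/d.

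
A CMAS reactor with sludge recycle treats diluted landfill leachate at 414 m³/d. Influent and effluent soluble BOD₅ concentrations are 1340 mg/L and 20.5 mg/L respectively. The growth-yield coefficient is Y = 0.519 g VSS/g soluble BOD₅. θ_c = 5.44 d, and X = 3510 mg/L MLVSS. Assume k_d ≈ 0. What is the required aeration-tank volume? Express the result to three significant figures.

V ≈ 439 m³

V·X = Y·Q·ΔS·θ_c gives V = 0.519 × 414 × (1340 − 20.5) × 5.44 / 3510 = 439.4 m³.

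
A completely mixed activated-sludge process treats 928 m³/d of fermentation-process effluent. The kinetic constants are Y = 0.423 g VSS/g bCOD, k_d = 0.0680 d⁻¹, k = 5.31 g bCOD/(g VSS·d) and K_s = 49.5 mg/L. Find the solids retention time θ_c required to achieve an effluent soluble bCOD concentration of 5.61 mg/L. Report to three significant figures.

Specific growth rate at S = 5.61 mg/L: μ = YkS/(K_s+S) = 0.423·5.31·5.61/(49.5+5.61) = 0.2286 d⁻¹.
θ_c = 1/(μ − k_d) = 1/(0.2286 − 0.0680) = 1/0.1606 = 6.225 d.

θ_c ≈ 6.22 d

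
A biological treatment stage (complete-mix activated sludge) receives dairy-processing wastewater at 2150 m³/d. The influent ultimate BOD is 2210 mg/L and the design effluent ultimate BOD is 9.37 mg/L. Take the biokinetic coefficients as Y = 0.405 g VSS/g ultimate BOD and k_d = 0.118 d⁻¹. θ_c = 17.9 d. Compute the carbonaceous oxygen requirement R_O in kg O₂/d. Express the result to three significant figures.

R_O ≈ 3860 kg O₂/d

Correct the yield for decay: Y_obs = Y/(1 + k_d θ_c) = 0.405 / (1 + 0.118 × 17.9) = 0.405 / 3.112 = 0.1301.
ΔS = 2210 − 9.37 = 2201 mg/L, so the substrate removal rate is 2150 × 2201/1000 = 4731 kg ultimate BOD/d.
Biomass synthesised: P_X = Y_obs × 4731 = 615.7 kg VSS/d.
R_O = Q·(S₀ − S) − 1.42·P_X = 4731 − 1.42 × 615.7 = 3857 kg O₂/d.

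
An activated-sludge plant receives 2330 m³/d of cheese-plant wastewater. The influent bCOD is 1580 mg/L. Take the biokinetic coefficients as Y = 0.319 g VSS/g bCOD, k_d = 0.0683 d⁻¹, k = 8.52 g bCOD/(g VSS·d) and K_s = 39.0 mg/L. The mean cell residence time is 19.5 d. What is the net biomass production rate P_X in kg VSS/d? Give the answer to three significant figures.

P_X ≈ 503 kg VSS/d

For a completely mixed reactor with recycle the Lawrence–McCarty relation gives S = K_s·(1 + k_d·θ_c) / [θ_c·(Y·k − k_d) − 1] = 39.0 × (1 + 0.0683 × 19.5) / [19.5 × (0.319 × 8.52 − 0.0683) − 1] = 90.94 / 50.67 = 1.795 mg/L.
Observed yield with endogenous decay: Y_obs = Y / (1 + k_d·θ_c) = 0.319 / (1 + 0.0683 × 19.5) = 0.319 / 2.332 = 0.1368 g VSS/g bCOD.
Substrate removed = Q·(S₀ − S) = 2330 m³/d × (1580 − 1.79) g/m³ = 3.68×10^6 g/d = 3677 kg/d.
P_X = Y_obs · Q(S₀ − S) = 0.1368 × 3677 = 503.0 kg VSS/d.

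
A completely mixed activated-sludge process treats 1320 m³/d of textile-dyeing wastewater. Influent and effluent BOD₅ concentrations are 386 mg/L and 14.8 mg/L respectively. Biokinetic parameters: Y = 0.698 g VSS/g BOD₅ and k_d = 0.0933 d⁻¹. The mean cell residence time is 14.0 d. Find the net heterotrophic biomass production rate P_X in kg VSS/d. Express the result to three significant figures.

P_X ≈ 148 kg VSS/d

Correct the yield for decay: Y_obs = Y/(1 + k_d θ_c) = 0.698 / (1 + 0.0933 × 14.0) = 0.698 / 2.306 = 0.3027.
Mass of BOD₅ removed per day: Q(S₀ − S) = 1320 × 371.2 g/m³ = 490.0 kg/d.
So the net sludge growth is P_X = 0.3027 × 490.0 = 148.3 kg VSS/d.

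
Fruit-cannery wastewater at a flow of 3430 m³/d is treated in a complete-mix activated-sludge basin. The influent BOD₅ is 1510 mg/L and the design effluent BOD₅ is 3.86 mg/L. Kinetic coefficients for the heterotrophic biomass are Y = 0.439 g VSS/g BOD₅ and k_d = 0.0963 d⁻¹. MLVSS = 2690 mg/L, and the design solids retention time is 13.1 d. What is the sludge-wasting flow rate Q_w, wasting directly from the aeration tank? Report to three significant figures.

From the SRT design equation V = Y Q (S₀−S) θ_c / [X (1 + k_d θ_c)] = 0.439 × 3430 × (1510 − 3.86) × 13.1 / [2690 × (1 + 0.0963 × 13.1)] = 2.97×10^7 / 6084 = 4884 m³.
Wasting from the aeration tank: Q_w = V / θ_c = 4884 / 13.1 = 372.8 m³/d.

Q_w ≈ 373 m³/d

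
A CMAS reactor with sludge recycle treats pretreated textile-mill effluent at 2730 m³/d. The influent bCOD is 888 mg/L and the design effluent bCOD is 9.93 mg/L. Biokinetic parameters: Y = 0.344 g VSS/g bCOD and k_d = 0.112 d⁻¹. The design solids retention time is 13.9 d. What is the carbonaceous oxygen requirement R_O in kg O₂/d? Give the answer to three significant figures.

R_O ≈ 1940 kg O₂/d

Correct the yield for decay: Y_obs = Y/(1 + k_d θ_c) = 0.344 / (1 + 0.112 × 13.9) = 0.344 / 2.557 = 0.1345.
Q·(S₀ − S) = 2730 × (888 − 9.93) × 10⁻³ = 2397 kg/d removed.
P_X = Y_obs·Q·(S₀ − S) = 0.1345 × 2397 = 322.5 kg VSS/d.
R_O = Q·(S₀ − S) − 1.42·P_X = 2397 − 1.42 × 322.5 = 1939 kg O₂/d.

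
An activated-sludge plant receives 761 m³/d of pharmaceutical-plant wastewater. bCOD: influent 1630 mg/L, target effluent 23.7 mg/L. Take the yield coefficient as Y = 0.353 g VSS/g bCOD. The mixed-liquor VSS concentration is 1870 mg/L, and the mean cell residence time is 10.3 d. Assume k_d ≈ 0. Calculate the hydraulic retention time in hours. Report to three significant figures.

With k_d = 0 the design equation reduces to V = Y Q (S₀−S) θ_c / X = 0.353 × 761 × (1630 − 23.7) × 10.3 / 1870 = 2377 m³.
HRT = V/Q = 2377 m³ / 761 m³·d⁻¹ = 3.123 d × 24 = 74.96 h.

τ ≈ 75.0 h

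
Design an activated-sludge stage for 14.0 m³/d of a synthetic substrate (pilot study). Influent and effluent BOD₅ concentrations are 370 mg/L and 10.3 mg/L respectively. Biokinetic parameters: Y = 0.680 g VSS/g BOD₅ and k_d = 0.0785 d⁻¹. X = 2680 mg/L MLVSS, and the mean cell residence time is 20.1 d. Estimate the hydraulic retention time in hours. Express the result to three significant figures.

τ ≈ 17.1 h

Steady-state biomass mass balance: V·X·(1 + k_d·θ_c) = Y·Q·(S₀ − S)·θ_c, so V = 0.680 × 14.0 × (370 − 10.3) × 20.1 / [2680 × (1 + 0.0785 × 20.1)] = 6.88×10^4 / 6909 = 9.963 m³.
τ = V/Q = 9.963/14.0 = 0.7116 d, or 17.08 h.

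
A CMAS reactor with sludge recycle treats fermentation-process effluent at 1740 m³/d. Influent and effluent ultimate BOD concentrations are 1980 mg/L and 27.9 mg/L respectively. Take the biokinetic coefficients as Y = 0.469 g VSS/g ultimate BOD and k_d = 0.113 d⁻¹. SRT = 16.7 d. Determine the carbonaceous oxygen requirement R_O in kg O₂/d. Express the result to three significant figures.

Correct the yield for decay: Y_obs = Y/(1 + k_d θ_c) = 0.469 / (1 + 0.113 × 16.7) = 0.469 / 2.887 = 0.1624.
ΔS = 1980 − 27.9 = 1952 mg/L, so the substrate removal rate is 1740 × 1952/1000 = 3397 kg ultimate BOD/d.
P_X = Y_obs·Q·(S₀ − S) = 0.1624 × 3397 = 551.8 kg VSS/d.
Carbonaceous O₂ demand = substrate oxidised − cell-mass equivalent = 3397 − 1.42 × 551.8 = 2613 kg O₂/d.

R_O ≈ 2610 kg O₂/d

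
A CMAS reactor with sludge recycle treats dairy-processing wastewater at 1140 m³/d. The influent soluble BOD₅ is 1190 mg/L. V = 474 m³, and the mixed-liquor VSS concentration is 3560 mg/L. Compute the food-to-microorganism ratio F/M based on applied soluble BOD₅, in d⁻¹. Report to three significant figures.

Food-to-microorganism ratio F/M = Q S₀ / (V X) = 1140 × 1190 / (474.0 × 3560) = 0.8039 d⁻¹.

F/M ≈ 0.804 d⁻¹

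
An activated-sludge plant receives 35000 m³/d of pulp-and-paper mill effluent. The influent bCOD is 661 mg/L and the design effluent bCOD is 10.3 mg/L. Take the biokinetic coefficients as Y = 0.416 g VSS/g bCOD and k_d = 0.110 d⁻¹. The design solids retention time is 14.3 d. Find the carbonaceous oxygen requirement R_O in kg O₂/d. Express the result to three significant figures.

R_O ≈ 17500 kg O₂/d

Correct the yield for decay: Y_obs = Y/(1 + k_d θ_c) = 0.416 / (1 + 0.110 × 14.3) = 0.416 / 2.573 = 0.1617.
Q·(S₀ − S) = 35000 × (661 − 10.3) × 10⁻³ = 22774 kg/d removed.
Net sludge production P_X = 0.1617 × 22774 = 3682 kg VSS/d.
R_O = Q·ΔS − 1.42 P_X = 22774 − 5229 = 17546 kg O₂/d.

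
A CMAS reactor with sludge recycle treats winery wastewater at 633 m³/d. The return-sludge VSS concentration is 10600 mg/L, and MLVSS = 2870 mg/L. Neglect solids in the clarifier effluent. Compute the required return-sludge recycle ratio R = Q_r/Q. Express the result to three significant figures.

R ≈ 0.371

Solids balance on the clarifier gives (1+R)X = R·X_r, so R = X/(X_r − X) = 2870 / (10600 − 2870) = 0.3713.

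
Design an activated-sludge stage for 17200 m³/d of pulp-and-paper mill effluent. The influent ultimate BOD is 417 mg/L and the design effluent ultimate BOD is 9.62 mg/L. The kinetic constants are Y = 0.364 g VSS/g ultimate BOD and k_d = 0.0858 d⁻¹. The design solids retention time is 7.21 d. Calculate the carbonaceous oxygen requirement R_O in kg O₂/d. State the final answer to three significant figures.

R_O ≈ 4770 kg O₂/d

Correct the yield for decay: Y_obs = Y/(1 + k_d θ_c) = 0.364 / (1 + 0.0858 × 7.21) = 0.364 / 1.619 = 0.2249.
ΔS = 417 − 9.62 = 407.4 mg/L, so the substrate removal rate is 17200 × 407.4/1000 = 7007 kg ultimate BOD/d.
Biomass synthesised: P_X = Y_obs × 7007 = 1576 kg VSS/d.
R_O = Q·(S₀ − S) − 1.42·P_X = 7007 − 1.42 × 1576 = 4769 kg O₂/d.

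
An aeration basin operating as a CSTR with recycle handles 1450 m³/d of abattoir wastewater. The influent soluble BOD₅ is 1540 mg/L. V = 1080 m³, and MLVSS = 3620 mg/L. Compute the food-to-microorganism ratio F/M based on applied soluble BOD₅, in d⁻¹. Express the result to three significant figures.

F/M ≈ 0.571 d⁻¹

F/M = Q·S₀ / (V·X) = 1450 × 1540 / (1080 × 3620) = 0.5712 g soluble BOD₅·(g VSS·d)⁻¹.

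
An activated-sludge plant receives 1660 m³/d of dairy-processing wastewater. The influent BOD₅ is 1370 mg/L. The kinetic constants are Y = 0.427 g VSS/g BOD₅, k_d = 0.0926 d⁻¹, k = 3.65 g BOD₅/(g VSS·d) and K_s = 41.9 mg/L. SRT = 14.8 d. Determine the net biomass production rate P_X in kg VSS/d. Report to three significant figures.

P_X ≈ 408 kg VSS/d

From the Monod/SRT balance for a CMAS, S = K_s·(1+k_d θ_c)/[θ_c·(Y k − k_d) − 1] = 41.9 × (1 + 0.0926 × 14.8) / [14.8 × (0.427 × 3.65 − 0.0926) − 1] = 99.32 / 20.70 = 4.799 mg/L.
Y_obs = Y / (1 + k_d θ_c) = 0.427 / (1 + 0.0926 × 14.8) = 0.427 / 2.370 = 0.1801.
Q·(S₀ − S) = 1660 × (1370 − 4.80) × 10⁻³ = 2266 kg/d removed.
Biomass produced: P_X = Y_obs·Q·ΔS = 0.1801 × 2266 ≈ 408.2 kg VSS/d.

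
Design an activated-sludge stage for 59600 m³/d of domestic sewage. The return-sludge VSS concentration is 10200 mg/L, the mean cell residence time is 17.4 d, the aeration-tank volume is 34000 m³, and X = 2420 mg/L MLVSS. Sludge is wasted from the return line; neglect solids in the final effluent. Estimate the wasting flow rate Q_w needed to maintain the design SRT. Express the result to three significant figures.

Q_w ≈ 464 m³/d

θ_c = V·X/(Q_w·X_r) when wasting from the recycle, so Q_w = V·X/(θ_c·X_r) = 34000 × 2420 / (17.4 × 10200) = 463.6 m³/d.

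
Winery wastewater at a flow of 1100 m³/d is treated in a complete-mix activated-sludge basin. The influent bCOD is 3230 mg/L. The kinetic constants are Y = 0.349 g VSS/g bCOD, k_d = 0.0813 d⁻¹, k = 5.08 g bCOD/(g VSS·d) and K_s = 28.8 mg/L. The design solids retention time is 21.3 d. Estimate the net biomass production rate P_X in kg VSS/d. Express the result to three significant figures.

From the Monod/SRT balance for a CMAS, S = K_s·(1+k_d θ_c)/[θ_c·(Y k − k_d) − 1] = 28.8 × (1 + 0.0813 × 21.3) / [21.3 × (0.349 × 5.08 − 0.0813) − 1] = 78.67 / 35.03 = 2.246 mg/L.
Y_obs = Y / (1 + k_d θ_c) = 0.349 / (1 + 0.0813 × 21.3) = 0.349 / 2.732 = 0.1278.
Q·(S₀ − S) = 1100 × (3230 − 2.25) × 10⁻³ = 3551 kg/d removed.
Biomass produced: P_X = Y_obs·Q·ΔS = 0.1278 × 3551 ≈ 453.6 kg VSS/d.

P_X ≈ 454 kg VSS/d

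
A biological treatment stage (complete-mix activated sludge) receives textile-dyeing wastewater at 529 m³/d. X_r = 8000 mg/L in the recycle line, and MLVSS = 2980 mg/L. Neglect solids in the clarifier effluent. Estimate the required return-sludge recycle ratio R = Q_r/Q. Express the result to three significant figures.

R = Q_r/Q = X/(X_r − X) = 2980 / (8000 − 2980) = 0.5936.

R ≈ 0.594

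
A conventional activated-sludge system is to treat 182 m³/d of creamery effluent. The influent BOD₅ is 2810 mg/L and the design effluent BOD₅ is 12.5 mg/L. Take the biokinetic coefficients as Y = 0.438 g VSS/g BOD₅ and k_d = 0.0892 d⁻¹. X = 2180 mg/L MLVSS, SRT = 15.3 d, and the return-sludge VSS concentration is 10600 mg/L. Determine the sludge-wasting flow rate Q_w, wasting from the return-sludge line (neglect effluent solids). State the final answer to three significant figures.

Q_w ≈ 8.90 m³/d

Rearranging the biomass balance for a CMAS with decay, V = Y·Q·ΔS·θ_c / [X·(1+k_d θ_c)] = 0.438 × 182 × (2810 − 12.5) × 15.3 / [2180 × (1 + 0.0892 × 15.3)] = 3.41×10^6 / 5155 = 661.9 m³.
θ_c = V·X/(Q_w·X_r) when wasting from the recycle, so Q_w = V·X/(θ_c·X_r) = 661.9 × 2180 / (15.3 × 10600) = 8.897 m³/d.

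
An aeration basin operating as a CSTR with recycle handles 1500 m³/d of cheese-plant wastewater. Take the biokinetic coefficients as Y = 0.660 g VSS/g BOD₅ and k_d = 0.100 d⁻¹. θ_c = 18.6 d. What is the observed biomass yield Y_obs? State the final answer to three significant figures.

Y_obs = Y / (1 + k_d θ_c) = 0.660 / (1 + 0.100 × 18.6) = 0.660 / 2.860 = 0.2308.

Y_obs ≈ 0.231 g VSS/g BOD₅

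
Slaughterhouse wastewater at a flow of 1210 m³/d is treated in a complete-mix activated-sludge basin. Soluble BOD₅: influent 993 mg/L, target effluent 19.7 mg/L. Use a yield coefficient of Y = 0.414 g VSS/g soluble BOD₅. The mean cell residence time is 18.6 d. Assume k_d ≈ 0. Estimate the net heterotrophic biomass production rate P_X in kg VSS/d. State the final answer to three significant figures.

P_X ≈ 488 kg VSS/d

No decay correction is needed, so Y_obs = Y = 0.414.
Mass of soluble BOD₅ removed per day: Q(S₀ − S) = 1210 × 973.3 g/m³ = 1178 kg/d.
Net biomass production P_X = Y_obs × Q·(S₀ − S) = 0.4140 × 1178 = 487.6 kg VSS/d.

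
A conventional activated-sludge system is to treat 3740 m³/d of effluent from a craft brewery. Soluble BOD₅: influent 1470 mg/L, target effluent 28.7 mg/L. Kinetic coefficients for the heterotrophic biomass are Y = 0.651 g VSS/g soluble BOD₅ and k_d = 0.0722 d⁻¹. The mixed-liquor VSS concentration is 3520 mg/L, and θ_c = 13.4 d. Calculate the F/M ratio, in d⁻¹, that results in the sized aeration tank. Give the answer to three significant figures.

From the SRT design equation V = Y Q (S₀−S) θ_c / [X (1 + k_d θ_c)] = 0.651 × 3740 × (1470 − 28.7) × 13.4 / [3520 × (1 + 0.0722 × 13.4)] = 4.7×10^7 / 6926 = 6790 m³.
F/M = Q·S₀ / (V·X) = 3740 × 1470 / (6790 × 3520) = 0.2300 g soluble BOD₅·(g VSS·d)⁻¹.

F/M ≈ 0.230 d⁻¹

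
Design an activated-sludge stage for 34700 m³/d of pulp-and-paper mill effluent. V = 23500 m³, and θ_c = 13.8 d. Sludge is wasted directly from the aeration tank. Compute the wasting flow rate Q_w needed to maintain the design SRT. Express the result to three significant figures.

Wasting from the aeration tank: Q_w = V / θ_c = 23500 / 13.8 = 1703 m³/d.

Q_w ≈ 1700 m³/d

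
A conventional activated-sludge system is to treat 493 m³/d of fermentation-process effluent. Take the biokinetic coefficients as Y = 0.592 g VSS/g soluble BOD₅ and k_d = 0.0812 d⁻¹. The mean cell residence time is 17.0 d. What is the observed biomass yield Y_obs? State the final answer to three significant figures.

Y_obs ≈ 0.249 g VSS/g soluble BOD₅

Observed yield with endogenous decay: Y_obs = Y / (1 + k_d·θ_c) = 0.592 / (1 + 0.0812 × 17.0) = 0.592 / 2.380 = 0.2487 g VSS/g soluble BOD₅.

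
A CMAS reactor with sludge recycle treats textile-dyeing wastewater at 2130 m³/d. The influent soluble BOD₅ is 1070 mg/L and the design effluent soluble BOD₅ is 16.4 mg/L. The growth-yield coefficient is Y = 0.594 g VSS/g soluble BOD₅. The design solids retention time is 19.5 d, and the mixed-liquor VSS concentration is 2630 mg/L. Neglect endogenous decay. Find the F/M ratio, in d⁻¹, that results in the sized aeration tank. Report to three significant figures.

V·X = Y·Q·ΔS·θ_c gives V = 0.594 × 2130 × (1070 − 16.4) × 19.5 / 2630 = 9884 m³.
Food-to-microorganism ratio F/M = Q S₀ / (V X) = 2130 × 1070 / (9884 × 2630) = 0.08768 d⁻¹.

F/M ≈ 0.0877 d⁻¹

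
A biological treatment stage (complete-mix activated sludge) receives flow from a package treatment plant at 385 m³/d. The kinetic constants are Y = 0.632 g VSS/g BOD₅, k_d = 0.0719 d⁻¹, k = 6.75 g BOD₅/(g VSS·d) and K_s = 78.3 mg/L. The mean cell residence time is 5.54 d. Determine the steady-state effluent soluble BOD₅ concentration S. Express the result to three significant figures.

S ≈ 4.92 mg/L

For a completely mixed reactor with recycle the Lawrence–McCarty relation gives S = K_s·(1 + k_d·θ_c) / [θ_c·(Y·k − k_d) − 1] = 78.3 × (1 + 0.0719 × 5.54) / [5.54 × (0.632 × 6.75 − 0.0719) − 1] = 109.5 / 22.24 = 4.924 mg/L.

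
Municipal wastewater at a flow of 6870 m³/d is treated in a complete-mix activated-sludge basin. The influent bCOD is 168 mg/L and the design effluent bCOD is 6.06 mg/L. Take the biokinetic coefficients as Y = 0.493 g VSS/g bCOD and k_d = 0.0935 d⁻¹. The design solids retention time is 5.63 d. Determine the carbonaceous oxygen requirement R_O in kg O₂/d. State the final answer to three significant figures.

R_O ≈ 602 kg O₂/d

The observed yield is Y_obs = Y/(1 + k_d·θ_c) = 0.493 / (1 + 0.0935 × 5.63) = 0.493 / 1.526 = 0.3230 g VSS per g bCOD removed.
ΔS = 168 − 6.06 = 161.9 mg/L, so the substrate removal rate is 6870 × 161.9/1000 = 1113 kg bCOD/d.
P_X = Y_obs·Q·(S₀ − S) = 0.3230 × 1113 = 359.3 kg VSS/d.
R_O = Q·(S₀ − S) − 1.42·P_X = 1113 − 1.42 × 359.3 = 602.3 kg O₂/d.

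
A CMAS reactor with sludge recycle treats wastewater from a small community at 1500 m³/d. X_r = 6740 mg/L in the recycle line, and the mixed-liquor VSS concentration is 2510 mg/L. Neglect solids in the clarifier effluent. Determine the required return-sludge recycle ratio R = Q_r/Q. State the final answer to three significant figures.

Mass balance around the secondary clarifier (neglecting effluent solids): R = X / (X_r − X) = 2510 / (6740 − 2510) = 0.5934.

R ≈ 0.593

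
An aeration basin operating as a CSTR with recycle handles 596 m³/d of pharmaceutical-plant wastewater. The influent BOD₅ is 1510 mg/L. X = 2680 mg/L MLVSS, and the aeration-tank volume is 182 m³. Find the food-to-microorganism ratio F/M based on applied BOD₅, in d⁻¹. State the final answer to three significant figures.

F/M = applied load / biomass = Q·S₀/(V·X) = 596 × 1510 / (182.0 × 2680) = 1.845 d⁻¹.

F/M ≈ 1.85 d⁻¹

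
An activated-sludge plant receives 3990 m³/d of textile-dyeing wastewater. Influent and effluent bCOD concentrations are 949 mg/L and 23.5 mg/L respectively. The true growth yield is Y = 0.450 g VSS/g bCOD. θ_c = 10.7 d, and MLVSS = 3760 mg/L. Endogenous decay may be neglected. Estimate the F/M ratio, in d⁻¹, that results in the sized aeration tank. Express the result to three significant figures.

F/M ≈ 0.213 d⁻¹

V·X = Y·Q·ΔS·θ_c gives V = 0.450 × 3990 × (949 − 23.5) × 10.7 / 3760 = 4729 m³.
F/M = Q·S₀ / (V·X) = 3990 × 949 / (4729 × 3760) = 0.2130 g bCOD·(g VSS·d)⁻¹.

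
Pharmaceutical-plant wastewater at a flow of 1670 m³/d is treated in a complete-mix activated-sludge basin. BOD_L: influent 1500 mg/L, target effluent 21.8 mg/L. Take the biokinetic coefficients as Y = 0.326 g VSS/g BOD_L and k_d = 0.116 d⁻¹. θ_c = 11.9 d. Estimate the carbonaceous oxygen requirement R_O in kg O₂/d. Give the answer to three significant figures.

Correct the yield for decay: Y_obs = Y/(1 + k_d θ_c) = 0.326 / (1 + 0.116 × 11.9) = 0.326 / 2.380 = 0.1370.
ΔS = 1500 − 21.8 = 1478 mg/L, so the substrate removal rate is 1670 × 1478/1000 = 2469 kg BOD_L/d.
Net sludge production P_X = 0.1370 × 2469 = 338.1 kg VSS/d.
R_O = Q·ΔS − 1.42 P_X = 2469 − 480.1 = 1989 kg O₂/d.

R_O ≈ 1990 kg O₂/d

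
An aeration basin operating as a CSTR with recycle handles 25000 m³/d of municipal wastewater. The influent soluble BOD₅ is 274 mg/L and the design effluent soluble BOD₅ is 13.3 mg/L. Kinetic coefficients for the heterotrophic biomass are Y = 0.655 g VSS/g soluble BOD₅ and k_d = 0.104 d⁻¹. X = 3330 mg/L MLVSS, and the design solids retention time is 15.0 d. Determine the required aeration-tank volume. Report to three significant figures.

V ≈ 7510 m³

From the SRT design equation V = Y Q (S₀−S) θ_c / [X (1 + k_d θ_c)] = 0.655 × 25000 × (274 − 13.3) × 15.0 / [3330 × (1 + 0.104 × 15.0)] = 6.4×10^7 / 8525 = 7512 m³.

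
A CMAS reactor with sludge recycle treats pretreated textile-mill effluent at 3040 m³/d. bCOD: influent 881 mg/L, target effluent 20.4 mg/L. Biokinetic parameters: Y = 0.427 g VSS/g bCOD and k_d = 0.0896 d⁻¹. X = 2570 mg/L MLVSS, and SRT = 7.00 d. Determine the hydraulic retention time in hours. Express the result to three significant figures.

τ ≈ 14.8 h

From the SRT design equation V = Y Q (S₀−S) θ_c / [X (1 + k_d θ_c)] = 0.427 × 3040 × (881 − 20.4) × 7.00 / [2570 × (1 + 0.0896 × 7.00)] = 7.82×10^6 / 4182 = 1870 m³.
Hydraulic retention time τ = V/Q = 1870 / 3040 = 0.6151 d = 14.76 h.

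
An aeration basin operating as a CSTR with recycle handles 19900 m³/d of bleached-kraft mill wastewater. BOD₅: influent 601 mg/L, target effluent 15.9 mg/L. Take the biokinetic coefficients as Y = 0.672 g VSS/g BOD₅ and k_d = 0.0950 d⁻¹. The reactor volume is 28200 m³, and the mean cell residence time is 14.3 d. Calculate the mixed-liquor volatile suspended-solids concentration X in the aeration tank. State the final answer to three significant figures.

X ≈ 1680 mg/L

X = Y·Q·ΔS·θ_c / [V·(1 + k_d θ_c)] = 0.672 × 19900 × (601 − 15.9) × 14.3 / [28200 × (1 + 0.0950 × 14.3)] = 1682 mg/L.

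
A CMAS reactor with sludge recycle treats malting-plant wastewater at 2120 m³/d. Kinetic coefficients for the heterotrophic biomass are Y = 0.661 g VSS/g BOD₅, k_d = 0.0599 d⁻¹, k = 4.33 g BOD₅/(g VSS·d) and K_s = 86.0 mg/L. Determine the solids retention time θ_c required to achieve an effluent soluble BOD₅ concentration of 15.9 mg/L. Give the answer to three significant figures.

θ_c ≈ 2.59 d

Specific growth rate at S = 15.9 mg/L: μ = YkS/(K_s+S) = 0.661·4.33·15.9/(86.0+15.9) = 0.4466 d⁻¹.
1/θ_c = 0.4466 − 0.0599 = 0.3867 d⁻¹, so θ_c = 2.586 d.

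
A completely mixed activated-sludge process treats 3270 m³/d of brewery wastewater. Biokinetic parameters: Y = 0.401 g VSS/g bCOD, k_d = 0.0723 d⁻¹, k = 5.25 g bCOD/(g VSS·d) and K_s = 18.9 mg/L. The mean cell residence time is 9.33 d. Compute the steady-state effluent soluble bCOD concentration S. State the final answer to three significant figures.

For a completely mixed reactor with recycle the Lawrence–McCarty relation gives S = K_s·(1 + k_d·θ_c) / [θ_c·(Y·k − k_d) − 1] = 18.9 × (1 + 0.0723 × 9.33) / [9.33 × (0.401 × 5.25 − 0.0723) − 1] = 31.65 / 17.97 = 1.761 mg/L.

S ≈ 1.76 mg/L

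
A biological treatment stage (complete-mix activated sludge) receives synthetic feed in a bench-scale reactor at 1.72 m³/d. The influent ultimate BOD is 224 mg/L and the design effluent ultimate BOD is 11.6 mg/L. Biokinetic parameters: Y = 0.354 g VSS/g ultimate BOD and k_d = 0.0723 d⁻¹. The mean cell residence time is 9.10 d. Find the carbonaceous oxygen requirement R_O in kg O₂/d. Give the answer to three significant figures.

The observed yield is Y_obs = Y/(1 + k_d·θ_c) = 0.354 / (1 + 0.0723 × 9.10) = 0.354 / 1.658 = 0.2135 g VSS per g ultimate BOD removed.
Q·(S₀ − S) = 1.72 × (224 − 11.6) × 10⁻³ = 0.3653 kg/d removed.
Biomass synthesised: P_X = Y_obs × 0.3653 = 0.07800 kg VSS/d.
Carbonaceous O₂ demand = substrate oxidised − cell-mass equivalent = 0.3653 − 1.42 × 0.07800 = 0.2546 kg O₂/d.

R_O ≈ 0.255 kg O₂/d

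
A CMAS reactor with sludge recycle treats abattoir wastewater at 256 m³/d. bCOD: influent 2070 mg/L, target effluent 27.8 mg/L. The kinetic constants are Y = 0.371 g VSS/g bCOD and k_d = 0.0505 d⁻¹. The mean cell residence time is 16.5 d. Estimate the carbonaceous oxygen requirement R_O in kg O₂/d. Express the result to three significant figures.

Y_obs = Y / (1 + k_d θ_c) = 0.371 / (1 + 0.0505 × 16.5) = 0.371 / 1.833 = 0.2024.
Substrate removed = Q·(S₀ − S) = 256 m³/d × (2070 − 27.8) g/m³ = 5.23×10^5 g/d = 522.8 kg/d.
Net sludge production P_X = 0.2024 × 522.8 = 105.8 kg VSS/d.
Carbonaceous O₂ demand = substrate oxidised − cell-mass equivalent = 522.8 − 1.42 × 105.8 = 372.6 kg O₂/d.

R_O ≈ 373 kg O₂/d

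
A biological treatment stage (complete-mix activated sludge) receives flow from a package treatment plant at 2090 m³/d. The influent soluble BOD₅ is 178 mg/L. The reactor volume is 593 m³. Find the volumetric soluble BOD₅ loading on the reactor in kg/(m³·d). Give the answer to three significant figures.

L_v = Q S₀ / V = 2090 × 178 × 10⁻³ / 593.0 = 0.6274 kg/(m³·d).

L_v ≈ 0.627 kg soluble BOD₅/(m³·d)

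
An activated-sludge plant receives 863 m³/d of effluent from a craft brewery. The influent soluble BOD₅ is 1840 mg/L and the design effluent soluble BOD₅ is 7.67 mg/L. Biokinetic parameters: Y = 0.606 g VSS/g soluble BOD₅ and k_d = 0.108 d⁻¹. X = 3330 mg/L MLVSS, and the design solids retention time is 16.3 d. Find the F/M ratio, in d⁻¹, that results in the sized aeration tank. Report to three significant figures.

From the SRT design equation V = Y Q (S₀−S) θ_c / [X (1 + k_d θ_c)] = 0.606 × 863 × (1840 − 7.67) × 16.3 / [3330 × (1 + 0.108 × 16.3)] = 1.56×10^7 / 9192 = 1699 m³.
F/M = applied load / biomass = Q·S₀/(V·X) = 863 × 1840 / (1699 × 3330) = 0.2806 d⁻¹.

F/M ≈ 0.281 d⁻¹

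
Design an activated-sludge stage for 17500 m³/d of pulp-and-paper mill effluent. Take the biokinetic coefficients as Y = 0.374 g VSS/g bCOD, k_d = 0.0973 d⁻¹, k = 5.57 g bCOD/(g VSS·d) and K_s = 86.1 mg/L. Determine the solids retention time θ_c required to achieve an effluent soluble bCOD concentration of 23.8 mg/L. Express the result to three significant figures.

Specific growth rate at S = 23.8 mg/L: μ = YkS/(K_s+S) = 0.374·5.57·23.8/(86.1+23.8) = 0.4511 d⁻¹.
1/θ_c = 0.4511 − 0.0973 = 0.3538 d⁻¹, so θ_c = 2.826 d.

θ_c ≈ 2.83 d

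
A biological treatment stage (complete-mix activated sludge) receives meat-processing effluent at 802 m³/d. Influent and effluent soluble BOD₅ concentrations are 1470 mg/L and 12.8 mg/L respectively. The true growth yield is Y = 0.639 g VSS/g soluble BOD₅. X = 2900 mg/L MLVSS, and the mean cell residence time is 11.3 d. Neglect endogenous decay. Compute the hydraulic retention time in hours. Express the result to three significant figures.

τ ≈ 87.1 h

Biomass mass balance (decay neglected): V·X = Y·Q·(S₀ − S)·θ_c, so V = 0.639 × 802 × (1470 − 12.8) × 11.3 / 2900 = 2910 m³.
τ = V/Q = 2910/802 = 3.628 d, or 87.08 h.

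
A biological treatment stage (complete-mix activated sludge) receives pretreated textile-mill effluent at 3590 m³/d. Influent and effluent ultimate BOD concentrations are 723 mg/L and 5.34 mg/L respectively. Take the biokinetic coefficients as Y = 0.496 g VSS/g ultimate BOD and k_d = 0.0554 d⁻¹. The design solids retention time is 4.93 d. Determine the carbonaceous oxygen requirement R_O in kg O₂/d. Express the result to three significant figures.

R_O ≈ 1150 kg O₂/d

Observed yield with endogenous decay: Y_obs = Y / (1 + k_d·θ_c) = 0.496 / (1 + 0.0554 × 4.93) = 0.496 / 1.273 = 0.3896 g VSS/g ultimate BOD.
Substrate removed = Q·(S₀ − S) = 3590 m³/d × (723 − 5.34) g/m³ = 2.58×10^6 g/d = 2576 kg/d.
Biomass synthesised: P_X = Y_obs × 2576 = 1004 kg VSS/d.
Carbonaceous O₂ demand = substrate oxidised − cell-mass equivalent = 2576 − 1.42 × 1004 = 1151 kg O₂/d.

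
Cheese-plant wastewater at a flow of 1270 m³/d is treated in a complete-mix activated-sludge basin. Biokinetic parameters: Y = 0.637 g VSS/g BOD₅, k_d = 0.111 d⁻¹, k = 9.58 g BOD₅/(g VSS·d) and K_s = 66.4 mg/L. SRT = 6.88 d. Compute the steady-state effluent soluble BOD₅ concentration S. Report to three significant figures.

S ≈ 2.91 mg/L

From the Monod/SRT balance for a CMAS, S = K_s·(1+k_d θ_c)/[θ_c·(Y k − k_d) − 1] = 66.4 × (1 + 0.111 × 6.88) / [6.88 × (0.637 × 9.58 − 0.111) − 1] = 117.1 / 40.22 = 2.912 mg/L.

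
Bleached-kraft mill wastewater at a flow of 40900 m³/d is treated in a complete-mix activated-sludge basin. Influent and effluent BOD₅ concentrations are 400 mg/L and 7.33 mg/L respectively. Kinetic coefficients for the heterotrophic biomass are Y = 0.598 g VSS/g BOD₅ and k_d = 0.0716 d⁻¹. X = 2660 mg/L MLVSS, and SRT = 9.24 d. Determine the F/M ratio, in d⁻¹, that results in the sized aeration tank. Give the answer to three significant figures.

F/M ≈ 0.306 d⁻¹

Rearranging the biomass balance for a CMAS with decay, V = Y·Q·ΔS·θ_c / [X·(1+k_d θ_c)] = 0.598 × 40900 × (400 − 7.33) × 9.24 / [2660 × (1 + 0.0716 × 9.24)] = 8.87×10^7 / 4420 = 20078 m³.
F/M = Q·S₀ / (V·X) = 40900 × 400 / (20078 × 2660) = 0.3063 g BOD₅·(g VSS·d)⁻¹.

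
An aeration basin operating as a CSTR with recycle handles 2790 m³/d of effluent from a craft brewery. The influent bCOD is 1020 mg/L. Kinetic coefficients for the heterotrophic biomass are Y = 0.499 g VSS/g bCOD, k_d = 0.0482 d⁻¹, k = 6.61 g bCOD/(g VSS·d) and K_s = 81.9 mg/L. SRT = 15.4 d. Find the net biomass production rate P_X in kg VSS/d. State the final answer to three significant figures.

P_X ≈ 813 kg VSS/d

Effluent substrate depends only on kinetics and SRT: S = K_s(1 + k_d θ_c) / [θ_c(Yk − k_d) − 1] = 81.9 × (1 + 0.0482 × 15.4) / [15.4 × (0.499 × 6.61 − 0.0482) − 1] = 142.7 / 49.05 = 2.909 mg/L.
Y_obs = Y / (1 + k_d θ_c) = 0.499 / (1 + 0.0482 × 15.4) = 0.499 / 1.742 = 0.2864.
Q·(S₀ − S) = 2790 × (1020 − 2.91) × 10⁻³ = 2838 kg/d removed.
Net biomass production P_X = Y_obs × Q·(S₀ − S) = 0.2864 × 2838 = 812.7 kg VSS/d.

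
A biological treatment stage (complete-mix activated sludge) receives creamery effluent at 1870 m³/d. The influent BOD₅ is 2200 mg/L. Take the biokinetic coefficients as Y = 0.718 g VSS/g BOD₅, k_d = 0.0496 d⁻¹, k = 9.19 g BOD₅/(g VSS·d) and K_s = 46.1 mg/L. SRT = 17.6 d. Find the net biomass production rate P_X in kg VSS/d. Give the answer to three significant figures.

From the Monod/SRT balance for a CMAS, S = K_s·(1+k_d θ_c)/[θ_c·(Y k − k_d) − 1] = 46.1 × (1 + 0.0496 × 17.6) / [17.6 × (0.718 × 9.19 − 0.0496) − 1] = 86.34 / 114.3 = 0.7557 mg/L.
Observed yield with endogenous decay: Y_obs = Y / (1 + k_d·θ_c) = 0.718 / (1 + 0.0496 × 17.6) = 0.718 / 1.873 = 0.3834 g VSS/g BOD₅.
Substrate removed = Q·(S₀ − S) = 1870 m³/d × (2200 − 0.756) g/m³ = 4.11×10^6 g/d = 4113 kg/d.
Net biomass production P_X = Y_obs × Q·(S₀ − S) = 0.3834 × 4113 = 1577 kg VSS/d.

P_X ≈ 1580 kg VSS/d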